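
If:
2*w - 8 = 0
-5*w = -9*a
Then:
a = 20/9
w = 4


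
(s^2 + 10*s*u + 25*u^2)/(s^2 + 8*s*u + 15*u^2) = (s + 5*u)/(s + 3*u)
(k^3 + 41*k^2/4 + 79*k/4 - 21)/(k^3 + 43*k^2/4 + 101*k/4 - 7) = (4*k - 3)/(4*k - 1)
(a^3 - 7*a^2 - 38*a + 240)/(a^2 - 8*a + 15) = (a^2 - 2*a - 48)/(a - 3)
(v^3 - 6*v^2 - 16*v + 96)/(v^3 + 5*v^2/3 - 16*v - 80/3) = 3*(v - 6)/(3*v + 5)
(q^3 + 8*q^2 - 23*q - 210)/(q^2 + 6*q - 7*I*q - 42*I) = (q^2 + 2*q - 35)/(q - 7*I)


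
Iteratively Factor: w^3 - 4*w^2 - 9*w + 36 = (w - 3)*(w^2 - w - 12) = (w - 4)*(w - 3)*(w + 3)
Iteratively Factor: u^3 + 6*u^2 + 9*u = (u)*(u^2 + 6*u + 9) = u*(u + 3)*(u + 3)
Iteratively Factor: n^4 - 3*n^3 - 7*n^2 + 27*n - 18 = (n - 2)*(n^3 - n^2 - 9*n + 9) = (n - 2)*(n + 3)*(n^2 - 4*n + 3) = (n - 3)*(n - 2)*(n + 3)*(n - 1)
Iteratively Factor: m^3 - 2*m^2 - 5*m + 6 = (m - 3)*(m^2 + m - 2) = (m - 3)*(m - 1)*(m + 2)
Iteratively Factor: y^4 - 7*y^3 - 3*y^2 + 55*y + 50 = (y - 5)*(y^3 - 2*y^2 - 13*y - 10) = (y - 5)^2*(y^2 + 3*y + 2) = (y - 5)^2*(y + 2)*(y + 1)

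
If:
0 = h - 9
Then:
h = 9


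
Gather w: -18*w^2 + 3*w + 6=-18*w^2 + 3*w + 6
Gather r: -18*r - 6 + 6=-18*r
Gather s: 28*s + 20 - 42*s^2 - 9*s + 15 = -42*s^2 + 19*s + 35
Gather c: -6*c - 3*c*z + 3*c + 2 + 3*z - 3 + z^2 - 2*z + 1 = c*(-3*z - 3) + z^2 + z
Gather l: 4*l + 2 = 4*l + 2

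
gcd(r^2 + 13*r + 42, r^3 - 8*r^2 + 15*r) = 1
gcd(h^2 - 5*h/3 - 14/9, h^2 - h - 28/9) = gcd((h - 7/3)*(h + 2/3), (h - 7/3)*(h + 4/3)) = h - 7/3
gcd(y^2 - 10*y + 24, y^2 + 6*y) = 1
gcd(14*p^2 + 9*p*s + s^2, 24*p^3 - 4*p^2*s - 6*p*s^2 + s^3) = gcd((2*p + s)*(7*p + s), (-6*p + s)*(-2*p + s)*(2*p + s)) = 2*p + s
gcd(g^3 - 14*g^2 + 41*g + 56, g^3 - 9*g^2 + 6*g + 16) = g^2 - 7*g - 8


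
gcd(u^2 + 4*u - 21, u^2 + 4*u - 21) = u^2 + 4*u - 21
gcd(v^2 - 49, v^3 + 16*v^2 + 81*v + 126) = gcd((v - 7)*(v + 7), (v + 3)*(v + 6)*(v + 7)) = v + 7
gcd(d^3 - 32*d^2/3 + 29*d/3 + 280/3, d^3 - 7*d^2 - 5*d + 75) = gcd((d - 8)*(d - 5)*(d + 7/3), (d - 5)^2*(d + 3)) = d - 5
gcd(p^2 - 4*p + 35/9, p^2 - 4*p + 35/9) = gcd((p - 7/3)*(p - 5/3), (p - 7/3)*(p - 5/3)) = p^2 - 4*p + 35/9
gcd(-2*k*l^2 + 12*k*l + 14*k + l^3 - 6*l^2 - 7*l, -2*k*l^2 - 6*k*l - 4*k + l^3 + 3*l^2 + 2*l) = 2*k*l + 2*k - l^2 - l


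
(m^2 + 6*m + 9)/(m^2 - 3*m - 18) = (m + 3)/(m - 6)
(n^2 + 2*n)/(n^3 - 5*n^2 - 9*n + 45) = n*(n + 2)/(n^3 - 5*n^2 - 9*n + 45)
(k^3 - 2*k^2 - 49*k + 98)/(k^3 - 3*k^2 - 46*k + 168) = (k^2 - 9*k + 14)/(k^2 - 10*k + 24)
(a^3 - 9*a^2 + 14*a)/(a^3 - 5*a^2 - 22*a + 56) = a/(a + 4)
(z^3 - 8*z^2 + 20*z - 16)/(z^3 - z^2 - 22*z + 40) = (z - 2)/(z + 5)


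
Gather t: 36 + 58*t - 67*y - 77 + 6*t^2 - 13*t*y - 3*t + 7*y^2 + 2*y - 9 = 6*t^2 + t*(55 - 13*y) + 7*y^2 - 65*y - 50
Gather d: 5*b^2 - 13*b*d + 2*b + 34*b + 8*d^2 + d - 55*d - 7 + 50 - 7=5*b^2 + 36*b + 8*d^2 + d*(-13*b - 54) + 36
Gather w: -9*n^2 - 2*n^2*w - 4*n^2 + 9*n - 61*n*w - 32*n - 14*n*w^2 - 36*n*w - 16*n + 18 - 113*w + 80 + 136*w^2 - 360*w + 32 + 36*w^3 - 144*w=-13*n^2 - 39*n + 36*w^3 + w^2*(136 - 14*n) + w*(-2*n^2 - 97*n - 617) + 130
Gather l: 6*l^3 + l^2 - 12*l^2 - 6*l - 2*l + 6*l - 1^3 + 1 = 6*l^3 - 11*l^2 - 2*l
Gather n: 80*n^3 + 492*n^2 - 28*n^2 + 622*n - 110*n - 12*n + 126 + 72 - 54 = 80*n^3 + 464*n^2 + 500*n + 144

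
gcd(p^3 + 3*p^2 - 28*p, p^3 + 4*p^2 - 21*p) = p^2 + 7*p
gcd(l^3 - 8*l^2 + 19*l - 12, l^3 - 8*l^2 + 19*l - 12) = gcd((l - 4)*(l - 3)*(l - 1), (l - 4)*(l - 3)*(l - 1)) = l^3 - 8*l^2 + 19*l - 12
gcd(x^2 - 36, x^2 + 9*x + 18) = x + 6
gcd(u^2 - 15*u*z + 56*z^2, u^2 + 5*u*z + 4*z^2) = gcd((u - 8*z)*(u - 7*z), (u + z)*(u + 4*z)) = 1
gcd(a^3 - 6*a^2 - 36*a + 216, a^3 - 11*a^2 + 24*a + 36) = a^2 - 12*a + 36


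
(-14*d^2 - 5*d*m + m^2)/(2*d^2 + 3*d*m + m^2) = (-7*d + m)/(d + m)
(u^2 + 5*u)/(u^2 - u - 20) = u*(u + 5)/(u^2 - u - 20)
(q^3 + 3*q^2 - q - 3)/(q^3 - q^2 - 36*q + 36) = (q^2 + 4*q + 3)/(q^2 - 36)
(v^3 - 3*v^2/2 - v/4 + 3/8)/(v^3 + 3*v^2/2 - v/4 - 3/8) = (2*v - 3)/(2*v + 3)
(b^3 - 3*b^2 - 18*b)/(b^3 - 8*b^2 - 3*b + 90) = b/(b - 5)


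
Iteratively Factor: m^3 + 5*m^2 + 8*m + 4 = (m + 2)*(m^2 + 3*m + 2) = (m + 1)*(m + 2)*(m + 2)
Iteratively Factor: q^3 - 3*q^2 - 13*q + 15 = (q - 1)*(q^2 - 2*q - 15) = (q - 5)*(q - 1)*(q + 3)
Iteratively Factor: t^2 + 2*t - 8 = (t - 2)*(t + 4)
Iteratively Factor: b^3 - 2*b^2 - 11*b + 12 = (b - 4)*(b^2 + 2*b - 3) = (b - 4)*(b - 1)*(b + 3)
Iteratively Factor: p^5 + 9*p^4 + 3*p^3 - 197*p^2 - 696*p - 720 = (p - 5)*(p^4 + 14*p^3 + 73*p^2 + 168*p + 144) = (p - 5)*(p + 4)*(p^3 + 10*p^2 + 33*p + 36) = (p - 5)*(p + 4)^2*(p^2 + 6*p + 9) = (p - 5)*(p + 3)*(p + 4)^2*(p + 3)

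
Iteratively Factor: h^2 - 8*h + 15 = (h - 3)*(h - 5)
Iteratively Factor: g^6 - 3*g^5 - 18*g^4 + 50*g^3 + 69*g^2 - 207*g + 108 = (g + 3)*(g^5 - 6*g^4 + 50*g^2 - 81*g + 36) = (g - 3)*(g + 3)*(g^4 - 3*g^3 - 9*g^2 + 23*g - 12) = (g - 3)*(g + 3)^2*(g^3 - 6*g^2 + 9*g - 4) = (g - 3)*(g - 1)*(g + 3)^2*(g^2 - 5*g + 4) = (g - 3)*(g - 1)^2*(g + 3)^2*(g - 4)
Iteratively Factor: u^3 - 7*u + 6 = (u - 1)*(u^2 + u - 6) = (u - 2)*(u - 1)*(u + 3)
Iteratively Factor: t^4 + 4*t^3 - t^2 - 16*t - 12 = (t - 2)*(t^3 + 6*t^2 + 11*t + 6) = (t - 2)*(t + 2)*(t^2 + 4*t + 3) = (t - 2)*(t + 2)*(t + 3)*(t + 1)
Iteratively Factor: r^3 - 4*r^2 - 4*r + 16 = (r - 2)*(r^2 - 2*r - 8) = (r - 2)*(r + 2)*(r - 4)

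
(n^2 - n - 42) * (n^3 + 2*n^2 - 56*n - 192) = n^5 + n^4 - 100*n^3 - 220*n^2 + 2544*n + 8064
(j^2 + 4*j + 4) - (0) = j^2 + 4*j + 4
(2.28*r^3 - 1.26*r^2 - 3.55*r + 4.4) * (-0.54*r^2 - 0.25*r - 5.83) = -1.2312*r^5 + 0.1104*r^4 - 11.0604*r^3 + 5.8573*r^2 + 19.5965*r - 25.652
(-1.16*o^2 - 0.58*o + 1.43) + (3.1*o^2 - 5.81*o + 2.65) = 1.94*o^2 - 6.39*o + 4.08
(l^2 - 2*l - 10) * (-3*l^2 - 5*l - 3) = -3*l^4 + l^3 + 37*l^2 + 56*l + 30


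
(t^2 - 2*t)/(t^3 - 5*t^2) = (t - 2)/(t*(t - 5))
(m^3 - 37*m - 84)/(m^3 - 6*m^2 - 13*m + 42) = (m + 4)/(m - 2)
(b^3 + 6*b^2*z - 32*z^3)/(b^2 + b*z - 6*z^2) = (b^2 + 8*b*z + 16*z^2)/(b + 3*z)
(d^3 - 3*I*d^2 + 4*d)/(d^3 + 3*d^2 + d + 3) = d*(d - 4*I)/(d^2 + d*(3 - I) - 3*I)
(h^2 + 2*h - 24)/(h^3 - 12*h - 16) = (h + 6)/(h^2 + 4*h + 4)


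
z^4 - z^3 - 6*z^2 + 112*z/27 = z*(z - 8/3)*(z - 2/3)*(z + 7/3)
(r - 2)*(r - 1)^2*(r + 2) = r^4 - 2*r^3 - 3*r^2 + 8*r - 4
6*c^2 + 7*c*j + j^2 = (c + j)*(6*c + j)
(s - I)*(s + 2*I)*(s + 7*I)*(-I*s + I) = -I*s^4 + 8*s^3 + I*s^3 - 8*s^2 + 5*I*s^2 + 14*s - 5*I*s - 14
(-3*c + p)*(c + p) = -3*c^2 - 2*c*p + p^2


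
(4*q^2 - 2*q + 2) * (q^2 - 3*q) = 4*q^4 - 14*q^3 + 8*q^2 - 6*q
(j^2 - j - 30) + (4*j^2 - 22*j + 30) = 5*j^2 - 23*j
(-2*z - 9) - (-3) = -2*z - 6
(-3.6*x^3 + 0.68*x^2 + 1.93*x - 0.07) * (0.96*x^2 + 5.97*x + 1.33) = -3.456*x^5 - 20.8392*x^4 + 1.1244*x^3 + 12.3593*x^2 + 2.149*x - 0.0931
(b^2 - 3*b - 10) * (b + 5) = b^3 + 2*b^2 - 25*b - 50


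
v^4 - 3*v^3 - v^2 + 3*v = v*(v - 3)*(v - 1)*(v + 1)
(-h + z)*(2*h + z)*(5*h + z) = -10*h^3 + 3*h^2*z + 6*h*z^2 + z^3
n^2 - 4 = (n - 2)*(n + 2)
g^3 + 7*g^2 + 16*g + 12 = (g + 2)^2*(g + 3)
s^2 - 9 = (s - 3)*(s + 3)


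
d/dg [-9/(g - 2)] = 9/(g - 2)^2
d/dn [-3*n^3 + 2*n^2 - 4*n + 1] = -9*n^2 + 4*n - 4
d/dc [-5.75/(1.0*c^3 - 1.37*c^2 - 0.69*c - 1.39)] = (17.25*c^2 - 15.755*c - 3.9675)/(-1.0*c^3 + 1.37*c^2 + 0.69*c + 1.39)^2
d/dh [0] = 0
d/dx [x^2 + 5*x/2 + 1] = 2*x + 5/2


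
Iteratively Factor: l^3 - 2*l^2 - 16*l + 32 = (l - 2)*(l^2 - 16) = (l - 2)*(l + 4)*(l - 4)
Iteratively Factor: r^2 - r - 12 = (r + 3)*(r - 4)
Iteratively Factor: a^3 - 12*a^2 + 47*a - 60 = (a - 5)*(a^2 - 7*a + 12) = (a - 5)*(a - 3)*(a - 4)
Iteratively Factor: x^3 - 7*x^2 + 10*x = (x - 2)*(x^2 - 5*x) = (x - 5)*(x - 2)*(x)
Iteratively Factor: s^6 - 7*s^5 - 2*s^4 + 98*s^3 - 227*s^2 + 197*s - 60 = (s - 3)*(s^5 - 4*s^4 - 14*s^3 + 56*s^2 - 59*s + 20) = (s - 3)*(s - 1)*(s^4 - 3*s^3 - 17*s^2 + 39*s - 20) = (s - 3)*(s - 1)*(s + 4)*(s^3 - 7*s^2 + 11*s - 5) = (s - 5)*(s - 3)*(s - 1)*(s + 4)*(s^2 - 2*s + 1) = (s - 5)*(s - 3)*(s - 1)^2*(s + 4)*(s - 1)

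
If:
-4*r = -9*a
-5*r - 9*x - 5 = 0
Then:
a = -4*x/5 - 4/9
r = -9*x/5 - 1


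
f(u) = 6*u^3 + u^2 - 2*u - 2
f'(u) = 18*u^2 + 2*u - 2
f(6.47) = 1651.96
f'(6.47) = 764.44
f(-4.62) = -563.08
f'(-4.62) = 372.96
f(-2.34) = -68.72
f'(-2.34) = 91.88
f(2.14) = 57.10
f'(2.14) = 84.71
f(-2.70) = -107.41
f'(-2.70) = 123.82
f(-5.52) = -969.67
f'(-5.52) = 535.43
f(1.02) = 3.37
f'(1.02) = 18.77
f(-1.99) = -41.34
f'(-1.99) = 65.30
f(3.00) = 163.00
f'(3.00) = 166.00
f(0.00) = -2.00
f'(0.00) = -2.00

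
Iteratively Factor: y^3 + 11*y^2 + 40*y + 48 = (y + 4)*(y^2 + 7*y + 12) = (y + 4)^2*(y + 3)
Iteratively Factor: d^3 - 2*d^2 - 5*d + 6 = (d - 1)*(d^2 - d - 6) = (d - 3)*(d - 1)*(d + 2)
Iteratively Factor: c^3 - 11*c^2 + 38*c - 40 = (c - 4)*(c^2 - 7*c + 10) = (c - 4)*(c - 2)*(c - 5)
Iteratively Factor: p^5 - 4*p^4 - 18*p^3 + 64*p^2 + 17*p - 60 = (p - 3)*(p^4 - p^3 - 21*p^2 + p + 20) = (p - 5)*(p - 3)*(p^3 + 4*p^2 - p - 4) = (p - 5)*(p - 3)*(p + 1)*(p^2 + 3*p - 4) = (p - 5)*(p - 3)*(p + 1)*(p + 4)*(p - 1)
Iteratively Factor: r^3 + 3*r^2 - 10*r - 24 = (r + 4)*(r^2 - r - 6) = (r + 2)*(r + 4)*(r - 3)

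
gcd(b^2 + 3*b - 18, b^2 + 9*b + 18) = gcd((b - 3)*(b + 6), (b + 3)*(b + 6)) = b + 6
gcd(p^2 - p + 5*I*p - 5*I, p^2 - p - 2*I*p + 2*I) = p - 1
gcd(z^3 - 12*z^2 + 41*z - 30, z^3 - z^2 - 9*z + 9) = z - 1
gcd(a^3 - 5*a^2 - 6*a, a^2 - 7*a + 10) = 1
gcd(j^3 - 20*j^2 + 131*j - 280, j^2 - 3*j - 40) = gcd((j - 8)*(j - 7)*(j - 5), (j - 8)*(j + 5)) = j - 8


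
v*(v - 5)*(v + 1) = v^3 - 4*v^2 - 5*v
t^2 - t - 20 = (t - 5)*(t + 4)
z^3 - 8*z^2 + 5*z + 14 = (z - 7)*(z - 2)*(z + 1)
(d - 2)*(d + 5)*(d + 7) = d^3 + 10*d^2 + 11*d - 70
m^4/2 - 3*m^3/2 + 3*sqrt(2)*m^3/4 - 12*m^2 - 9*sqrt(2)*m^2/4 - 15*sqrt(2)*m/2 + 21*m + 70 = (m/2 + 1)*(m - 5)*(m - 2*sqrt(2))*(m + 7*sqrt(2)/2)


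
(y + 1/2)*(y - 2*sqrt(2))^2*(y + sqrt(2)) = y^4 - 3*sqrt(2)*y^3 + y^3/2 - 3*sqrt(2)*y^2/2 + 8*sqrt(2)*y + 4*sqrt(2)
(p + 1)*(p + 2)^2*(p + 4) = p^4 + 9*p^3 + 28*p^2 + 36*p + 16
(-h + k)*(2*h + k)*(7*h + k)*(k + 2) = -14*h^3*k - 28*h^3 + 5*h^2*k^2 + 10*h^2*k + 8*h*k^3 + 16*h*k^2 + k^4 + 2*k^3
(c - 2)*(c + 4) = c^2 + 2*c - 8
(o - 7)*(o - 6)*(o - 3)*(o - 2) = o^4 - 18*o^3 + 113*o^2 - 288*o + 252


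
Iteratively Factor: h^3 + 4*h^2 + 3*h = (h)*(h^2 + 4*h + 3) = h*(h + 1)*(h + 3)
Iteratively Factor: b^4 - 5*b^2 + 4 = (b + 1)*(b^3 - b^2 - 4*b + 4) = (b - 2)*(b + 1)*(b^2 + b - 2) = (b - 2)*(b + 1)*(b + 2)*(b - 1)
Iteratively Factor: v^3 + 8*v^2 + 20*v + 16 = (v + 2)*(v^2 + 6*v + 8) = (v + 2)*(v + 4)*(v + 2)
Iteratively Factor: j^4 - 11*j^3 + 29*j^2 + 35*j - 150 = (j + 2)*(j^3 - 13*j^2 + 55*j - 75) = (j - 5)*(j + 2)*(j^2 - 8*j + 15) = (j - 5)^2*(j + 2)*(j - 3)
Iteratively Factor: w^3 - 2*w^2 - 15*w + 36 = (w + 4)*(w^2 - 6*w + 9) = (w - 3)*(w + 4)*(w - 3)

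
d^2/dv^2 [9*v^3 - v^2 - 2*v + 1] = 54*v - 2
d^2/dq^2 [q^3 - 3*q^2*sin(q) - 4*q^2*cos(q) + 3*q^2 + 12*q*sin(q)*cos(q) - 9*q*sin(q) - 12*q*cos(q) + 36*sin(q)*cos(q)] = 3*q^2*sin(q) + 4*q^2*cos(q) + 25*q*sin(q) - 24*q*sin(2*q) + 6*q + 18*sin(q) - 72*sin(2*q) - 26*cos(q) + 24*cos(2*q) + 6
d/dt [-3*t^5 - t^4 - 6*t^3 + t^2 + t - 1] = -15*t^4 - 4*t^3 - 18*t^2 + 2*t + 1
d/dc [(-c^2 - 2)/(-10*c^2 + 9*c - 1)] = (-9*c^2 - 38*c + 18)/(100*c^4 - 180*c^3 + 101*c^2 - 18*c + 1)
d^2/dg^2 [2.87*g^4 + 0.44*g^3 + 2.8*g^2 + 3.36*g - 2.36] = 34.44*g^2 + 2.64*g + 5.6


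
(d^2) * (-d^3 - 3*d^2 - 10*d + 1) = -d^5 - 3*d^4 - 10*d^3 + d^2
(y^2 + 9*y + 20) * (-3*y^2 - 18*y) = -3*y^4 - 45*y^3 - 222*y^2 - 360*y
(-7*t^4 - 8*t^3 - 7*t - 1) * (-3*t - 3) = 21*t^5 + 45*t^4 + 24*t^3 + 21*t^2 + 24*t + 3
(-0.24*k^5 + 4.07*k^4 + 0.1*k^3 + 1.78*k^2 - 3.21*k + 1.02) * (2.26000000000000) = -0.5424*k^5 + 9.1982*k^4 + 0.226*k^3 + 4.0228*k^2 - 7.2546*k + 2.3052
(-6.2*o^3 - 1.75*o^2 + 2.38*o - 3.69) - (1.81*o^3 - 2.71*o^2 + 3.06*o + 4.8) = -8.01*o^3 + 0.96*o^2 - 0.68*o - 8.49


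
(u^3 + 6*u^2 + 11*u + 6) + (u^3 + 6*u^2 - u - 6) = 2*u^3 + 12*u^2 + 10*u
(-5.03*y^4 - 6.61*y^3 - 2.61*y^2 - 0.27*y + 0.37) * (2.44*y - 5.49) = -12.2732*y^5 + 11.4863*y^4 + 29.9205*y^3 + 13.6701*y^2 + 2.3851*y - 2.0313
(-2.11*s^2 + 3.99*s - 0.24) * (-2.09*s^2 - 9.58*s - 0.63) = 4.4099*s^4 + 11.8747*s^3 - 36.3933*s^2 - 0.2145*s + 0.1512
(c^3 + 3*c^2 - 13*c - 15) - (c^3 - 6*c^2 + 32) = 9*c^2 - 13*c - 47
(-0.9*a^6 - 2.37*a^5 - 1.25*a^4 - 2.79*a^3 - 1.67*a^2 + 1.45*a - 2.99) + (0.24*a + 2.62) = -0.9*a^6 - 2.37*a^5 - 1.25*a^4 - 2.79*a^3 - 1.67*a^2 + 1.69*a - 0.37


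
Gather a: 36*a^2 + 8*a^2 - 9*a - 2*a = 44*a^2 - 11*a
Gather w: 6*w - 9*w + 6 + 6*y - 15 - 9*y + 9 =-3*w - 3*y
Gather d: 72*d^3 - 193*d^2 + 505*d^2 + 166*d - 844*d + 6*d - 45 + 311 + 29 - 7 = 72*d^3 + 312*d^2 - 672*d + 288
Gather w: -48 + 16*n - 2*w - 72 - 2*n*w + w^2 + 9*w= 16*n + w^2 + w*(7 - 2*n) - 120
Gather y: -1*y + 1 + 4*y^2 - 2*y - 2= 4*y^2 - 3*y - 1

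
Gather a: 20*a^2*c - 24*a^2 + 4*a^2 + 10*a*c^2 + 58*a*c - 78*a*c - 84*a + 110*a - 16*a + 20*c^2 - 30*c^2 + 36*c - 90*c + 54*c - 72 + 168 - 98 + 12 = a^2*(20*c - 20) + a*(10*c^2 - 20*c + 10) - 10*c^2 + 10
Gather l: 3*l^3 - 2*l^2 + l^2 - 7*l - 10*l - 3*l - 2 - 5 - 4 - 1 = 3*l^3 - l^2 - 20*l - 12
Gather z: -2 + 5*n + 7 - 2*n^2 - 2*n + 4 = -2*n^2 + 3*n + 9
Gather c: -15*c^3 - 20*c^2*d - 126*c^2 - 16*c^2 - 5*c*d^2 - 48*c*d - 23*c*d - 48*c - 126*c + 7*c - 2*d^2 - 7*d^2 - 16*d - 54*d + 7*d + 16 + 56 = -15*c^3 + c^2*(-20*d - 142) + c*(-5*d^2 - 71*d - 167) - 9*d^2 - 63*d + 72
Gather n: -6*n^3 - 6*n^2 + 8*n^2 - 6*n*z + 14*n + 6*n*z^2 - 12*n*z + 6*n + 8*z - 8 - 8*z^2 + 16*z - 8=-6*n^3 + 2*n^2 + n*(6*z^2 - 18*z + 20) - 8*z^2 + 24*z - 16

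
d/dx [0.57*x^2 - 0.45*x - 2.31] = 1.14*x - 0.45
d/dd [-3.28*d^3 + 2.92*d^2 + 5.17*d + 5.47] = -9.84*d^2 + 5.84*d + 5.17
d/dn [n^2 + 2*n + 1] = 2*n + 2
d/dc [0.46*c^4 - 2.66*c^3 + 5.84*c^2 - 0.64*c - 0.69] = 1.84*c^3 - 7.98*c^2 + 11.68*c - 0.64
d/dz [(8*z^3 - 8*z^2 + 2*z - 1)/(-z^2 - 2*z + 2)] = 2*(-4*z^4 - 16*z^3 + 33*z^2 - 17*z + 1)/(z^4 + 4*z^3 - 8*z + 4)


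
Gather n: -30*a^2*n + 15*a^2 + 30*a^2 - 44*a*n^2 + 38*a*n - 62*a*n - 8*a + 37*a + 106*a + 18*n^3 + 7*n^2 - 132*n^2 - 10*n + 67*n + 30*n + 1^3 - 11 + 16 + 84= 45*a^2 + 135*a + 18*n^3 + n^2*(-44*a - 125) + n*(-30*a^2 - 24*a + 87) + 90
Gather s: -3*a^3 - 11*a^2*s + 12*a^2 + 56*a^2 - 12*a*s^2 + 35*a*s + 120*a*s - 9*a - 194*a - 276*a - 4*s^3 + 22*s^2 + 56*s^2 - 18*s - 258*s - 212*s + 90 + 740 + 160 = -3*a^3 + 68*a^2 - 479*a - 4*s^3 + s^2*(78 - 12*a) + s*(-11*a^2 + 155*a - 488) + 990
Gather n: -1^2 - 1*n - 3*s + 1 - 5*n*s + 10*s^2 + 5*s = n*(-5*s - 1) + 10*s^2 + 2*s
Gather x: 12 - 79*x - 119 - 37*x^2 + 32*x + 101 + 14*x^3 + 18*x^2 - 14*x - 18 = 14*x^3 - 19*x^2 - 61*x - 24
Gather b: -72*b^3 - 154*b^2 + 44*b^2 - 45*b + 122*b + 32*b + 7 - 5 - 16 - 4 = -72*b^3 - 110*b^2 + 109*b - 18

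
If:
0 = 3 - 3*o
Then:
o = 1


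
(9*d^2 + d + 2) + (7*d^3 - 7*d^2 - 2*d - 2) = 7*d^3 + 2*d^2 - d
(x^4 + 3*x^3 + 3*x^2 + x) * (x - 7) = x^5 - 4*x^4 - 18*x^3 - 20*x^2 - 7*x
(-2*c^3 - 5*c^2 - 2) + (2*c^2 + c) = -2*c^3 - 3*c^2 + c - 2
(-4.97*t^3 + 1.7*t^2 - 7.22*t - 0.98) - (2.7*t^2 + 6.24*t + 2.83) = -4.97*t^3 - 1.0*t^2 - 13.46*t - 3.81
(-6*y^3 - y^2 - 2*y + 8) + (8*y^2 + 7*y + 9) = -6*y^3 + 7*y^2 + 5*y + 17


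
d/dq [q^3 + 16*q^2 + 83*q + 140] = 3*q^2 + 32*q + 83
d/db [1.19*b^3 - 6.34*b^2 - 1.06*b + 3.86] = 3.57*b^2 - 12.68*b - 1.06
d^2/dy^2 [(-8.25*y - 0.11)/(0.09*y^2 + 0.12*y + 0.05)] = (-(0.18*y + 0.12)*(0.36*y + 0.24)*(8.25*y + 0.11) + (4.455*y + 1.9998)*(0.09*y^2 + 0.12*y + 0.05))/(0.09*y^2 + 0.12*y + 0.05)^3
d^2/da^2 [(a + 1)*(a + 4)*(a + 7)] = 6*a + 24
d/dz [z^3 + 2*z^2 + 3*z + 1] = 3*z^2 + 4*z + 3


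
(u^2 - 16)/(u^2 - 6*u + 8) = (u + 4)/(u - 2)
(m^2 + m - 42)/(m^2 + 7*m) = (m - 6)/m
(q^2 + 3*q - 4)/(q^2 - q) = (q + 4)/q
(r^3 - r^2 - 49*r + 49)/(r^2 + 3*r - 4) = (r^2 - 49)/(r + 4)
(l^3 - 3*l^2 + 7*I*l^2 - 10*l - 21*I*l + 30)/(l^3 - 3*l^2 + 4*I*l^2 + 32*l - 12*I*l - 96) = (l^2 + 7*I*l - 10)/(l^2 + 4*I*l + 32)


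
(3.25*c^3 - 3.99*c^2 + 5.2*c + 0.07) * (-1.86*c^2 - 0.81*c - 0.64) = -6.045*c^5 + 4.7889*c^4 - 8.5201*c^3 - 1.7886*c^2 - 3.3847*c - 0.0448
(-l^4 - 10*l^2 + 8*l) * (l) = -l^5 - 10*l^3 + 8*l^2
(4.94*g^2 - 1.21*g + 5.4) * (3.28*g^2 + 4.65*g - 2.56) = 16.2032*g^4 + 19.0022*g^3 - 0.560900000000002*g^2 + 28.2076*g - 13.824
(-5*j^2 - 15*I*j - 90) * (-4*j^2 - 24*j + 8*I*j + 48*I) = 20*j^4 + 120*j^3 + 20*I*j^3 + 480*j^2 + 120*I*j^2 + 2880*j - 720*I*j - 4320*I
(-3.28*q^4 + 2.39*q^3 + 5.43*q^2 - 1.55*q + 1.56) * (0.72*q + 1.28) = -2.3616*q^5 - 2.4776*q^4 + 6.9688*q^3 + 5.8344*q^2 - 0.8608*q + 1.9968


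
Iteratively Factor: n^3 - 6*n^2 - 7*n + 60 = (n - 5)*(n^2 - n - 12) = (n - 5)*(n - 4)*(n + 3)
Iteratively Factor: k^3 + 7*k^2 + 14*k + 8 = (k + 2)*(k^2 + 5*k + 4) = (k + 2)*(k + 4)*(k + 1)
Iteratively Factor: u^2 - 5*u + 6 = (u - 3)*(u - 2)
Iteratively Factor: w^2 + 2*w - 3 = (w + 3)*(w - 1)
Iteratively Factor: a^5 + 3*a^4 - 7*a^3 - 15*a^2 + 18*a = (a + 3)*(a^4 - 7*a^2 + 6*a) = (a - 2)*(a + 3)*(a^3 + 2*a^2 - 3*a) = a*(a - 2)*(a + 3)*(a^2 + 2*a - 3) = a*(a - 2)*(a + 3)^2*(a - 1)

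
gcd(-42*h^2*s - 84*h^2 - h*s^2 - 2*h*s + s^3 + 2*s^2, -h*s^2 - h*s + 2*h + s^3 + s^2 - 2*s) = s + 2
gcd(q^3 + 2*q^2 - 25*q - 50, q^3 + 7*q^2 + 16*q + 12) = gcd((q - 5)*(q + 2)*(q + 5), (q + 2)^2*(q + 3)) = q + 2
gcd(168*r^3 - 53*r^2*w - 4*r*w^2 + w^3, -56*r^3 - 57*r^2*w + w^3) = 56*r^2 + r*w - w^2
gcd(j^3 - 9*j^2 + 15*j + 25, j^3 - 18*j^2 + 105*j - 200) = j^2 - 10*j + 25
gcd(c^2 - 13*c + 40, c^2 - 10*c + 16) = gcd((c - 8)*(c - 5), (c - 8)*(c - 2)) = c - 8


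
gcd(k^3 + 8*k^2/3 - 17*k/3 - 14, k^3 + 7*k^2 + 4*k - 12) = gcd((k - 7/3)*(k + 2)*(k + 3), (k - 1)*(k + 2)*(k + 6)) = k + 2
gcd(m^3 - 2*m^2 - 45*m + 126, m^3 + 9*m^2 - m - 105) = m^2 + 4*m - 21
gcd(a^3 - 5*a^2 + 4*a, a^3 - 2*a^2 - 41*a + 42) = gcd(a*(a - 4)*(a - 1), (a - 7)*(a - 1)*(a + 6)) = a - 1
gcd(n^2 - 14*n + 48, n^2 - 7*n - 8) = n - 8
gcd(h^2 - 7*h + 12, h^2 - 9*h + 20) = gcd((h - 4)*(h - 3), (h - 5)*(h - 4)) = h - 4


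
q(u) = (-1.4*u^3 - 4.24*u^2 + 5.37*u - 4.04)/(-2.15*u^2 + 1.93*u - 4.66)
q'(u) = (4.3*u - 1.93)*(-1.4*u^3 - 4.24*u^2 + 5.37*u - 4.04)/(-2.15*u^2 + 1.93*u - 4.66)^2 + (-4.2*u^2 - 8.48*u + 5.37)/(-2.15*u^2 + 1.93*u - 4.66)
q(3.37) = 3.88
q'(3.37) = 0.98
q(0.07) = 0.81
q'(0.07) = -0.76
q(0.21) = 0.72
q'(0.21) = -0.61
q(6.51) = 6.43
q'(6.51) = 0.72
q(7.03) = 6.80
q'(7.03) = 0.71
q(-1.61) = 1.34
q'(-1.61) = 0.28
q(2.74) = 3.22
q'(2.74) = 1.14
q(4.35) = 4.77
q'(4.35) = 0.84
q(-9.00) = -3.18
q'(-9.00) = 0.66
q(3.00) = 3.51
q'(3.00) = 1.06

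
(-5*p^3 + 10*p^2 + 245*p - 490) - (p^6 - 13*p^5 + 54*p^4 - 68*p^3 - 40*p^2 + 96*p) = -p^6 + 13*p^5 - 54*p^4 + 63*p^3 + 50*p^2 + 149*p - 490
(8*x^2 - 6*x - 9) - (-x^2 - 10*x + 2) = 9*x^2 + 4*x - 11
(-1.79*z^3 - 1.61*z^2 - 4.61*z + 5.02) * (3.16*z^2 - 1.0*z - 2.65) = -5.6564*z^5 - 3.2976*z^4 - 8.2141*z^3 + 24.7397*z^2 + 7.1965*z - 13.303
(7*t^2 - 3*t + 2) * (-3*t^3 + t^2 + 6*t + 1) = -21*t^5 + 16*t^4 + 33*t^3 - 9*t^2 + 9*t + 2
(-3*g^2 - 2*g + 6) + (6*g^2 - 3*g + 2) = 3*g^2 - 5*g + 8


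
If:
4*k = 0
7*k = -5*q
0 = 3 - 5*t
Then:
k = 0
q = 0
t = 3/5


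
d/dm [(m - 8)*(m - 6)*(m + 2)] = 3*m^2 - 24*m + 20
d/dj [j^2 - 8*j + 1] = 2*j - 8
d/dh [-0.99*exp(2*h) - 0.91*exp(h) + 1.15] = (-1.98*exp(h) - 0.91)*exp(h)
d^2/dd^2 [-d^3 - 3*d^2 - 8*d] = -6*d - 6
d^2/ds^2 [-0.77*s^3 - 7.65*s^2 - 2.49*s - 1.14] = -4.62*s - 15.3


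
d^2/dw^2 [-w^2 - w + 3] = -2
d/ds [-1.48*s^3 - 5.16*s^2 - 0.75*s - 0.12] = -4.44*s^2 - 10.32*s - 0.75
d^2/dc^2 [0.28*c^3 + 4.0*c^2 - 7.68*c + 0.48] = 1.68*c + 8.0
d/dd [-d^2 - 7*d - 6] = -2*d - 7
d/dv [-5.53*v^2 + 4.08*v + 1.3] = 4.08 - 11.06*v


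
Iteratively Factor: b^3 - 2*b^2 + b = (b - 1)*(b^2 - b) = b*(b - 1)*(b - 1)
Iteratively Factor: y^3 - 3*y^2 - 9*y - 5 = (y + 1)*(y^2 - 4*y - 5) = (y + 1)^2*(y - 5)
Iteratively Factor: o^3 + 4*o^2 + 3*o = (o + 3)*(o^2 + o) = o*(o + 3)*(o + 1)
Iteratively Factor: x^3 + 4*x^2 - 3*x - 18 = (x + 3)*(x^2 + x - 6) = (x - 2)*(x + 3)*(x + 3)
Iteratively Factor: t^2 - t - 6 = (t - 3)*(t + 2)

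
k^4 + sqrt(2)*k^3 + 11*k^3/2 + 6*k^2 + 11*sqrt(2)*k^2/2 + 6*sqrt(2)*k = k*(k + 3/2)*(k + 4)*(k + sqrt(2))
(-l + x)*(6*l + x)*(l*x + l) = -6*l^3*x - 6*l^3 + 5*l^2*x^2 + 5*l^2*x + l*x^3 + l*x^2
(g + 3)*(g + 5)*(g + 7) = g^3 + 15*g^2 + 71*g + 105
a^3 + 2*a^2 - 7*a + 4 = (a - 1)^2*(a + 4)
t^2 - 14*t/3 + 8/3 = (t - 4)*(t - 2/3)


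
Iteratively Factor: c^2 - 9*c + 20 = (c - 5)*(c - 4)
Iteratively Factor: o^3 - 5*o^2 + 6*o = (o - 3)*(o^2 - 2*o) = o*(o - 3)*(o - 2)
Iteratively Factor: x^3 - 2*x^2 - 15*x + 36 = (x - 3)*(x^2 + x - 12) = (x - 3)^2*(x + 4)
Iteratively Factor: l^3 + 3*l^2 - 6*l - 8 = (l + 4)*(l^2 - l - 2) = (l + 1)*(l + 4)*(l - 2)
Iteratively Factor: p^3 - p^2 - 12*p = (p - 4)*(p^2 + 3*p) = p*(p - 4)*(p + 3)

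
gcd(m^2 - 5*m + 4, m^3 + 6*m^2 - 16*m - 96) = m - 4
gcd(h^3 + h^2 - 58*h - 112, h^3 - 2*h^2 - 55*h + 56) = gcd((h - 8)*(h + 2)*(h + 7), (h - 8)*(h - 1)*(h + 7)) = h^2 - h - 56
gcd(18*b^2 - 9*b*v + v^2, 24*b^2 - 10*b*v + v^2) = -6*b + v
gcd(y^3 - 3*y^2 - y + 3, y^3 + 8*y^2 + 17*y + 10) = y + 1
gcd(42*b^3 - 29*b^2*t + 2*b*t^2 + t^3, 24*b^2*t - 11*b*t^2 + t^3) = -3*b + t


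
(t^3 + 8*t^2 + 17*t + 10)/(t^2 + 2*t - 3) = (t^3 + 8*t^2 + 17*t + 10)/(t^2 + 2*t - 3)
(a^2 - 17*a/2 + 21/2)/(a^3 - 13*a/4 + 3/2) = 2*(a - 7)/(2*a^2 + 3*a - 2)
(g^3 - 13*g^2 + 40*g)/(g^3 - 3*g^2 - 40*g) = (g - 5)/(g + 5)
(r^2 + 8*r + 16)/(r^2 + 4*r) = (r + 4)/r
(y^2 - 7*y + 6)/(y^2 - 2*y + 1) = (y - 6)/(y - 1)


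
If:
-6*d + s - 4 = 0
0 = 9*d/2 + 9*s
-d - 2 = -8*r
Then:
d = -8/13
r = 9/52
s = 4/13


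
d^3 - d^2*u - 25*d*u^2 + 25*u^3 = (d - 5*u)*(d - u)*(d + 5*u)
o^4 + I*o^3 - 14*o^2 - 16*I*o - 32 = (o - 4)*(o + 4)*(o - I)*(o + 2*I)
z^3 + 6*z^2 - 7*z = z*(z - 1)*(z + 7)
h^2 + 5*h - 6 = (h - 1)*(h + 6)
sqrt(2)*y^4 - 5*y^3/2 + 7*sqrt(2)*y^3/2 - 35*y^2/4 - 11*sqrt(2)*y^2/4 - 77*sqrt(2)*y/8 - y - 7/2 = (y + 7/2)*(y - 2*sqrt(2))*(y + sqrt(2)/2)*(sqrt(2)*y + 1/2)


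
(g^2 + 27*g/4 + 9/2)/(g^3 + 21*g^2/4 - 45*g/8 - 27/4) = 2/(2*g - 3)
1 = 1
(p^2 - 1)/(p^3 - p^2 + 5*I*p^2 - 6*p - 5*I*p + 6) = (p + 1)/(p^2 + 5*I*p - 6)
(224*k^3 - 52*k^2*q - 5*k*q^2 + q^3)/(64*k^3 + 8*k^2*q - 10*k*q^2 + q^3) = (7*k + q)/(2*k + q)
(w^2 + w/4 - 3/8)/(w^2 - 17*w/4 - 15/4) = (w - 1/2)/(w - 5)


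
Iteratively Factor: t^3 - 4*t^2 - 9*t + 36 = (t - 3)*(t^2 - t - 12) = (t - 3)*(t + 3)*(t - 4)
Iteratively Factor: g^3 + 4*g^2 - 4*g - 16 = (g + 2)*(g^2 + 2*g - 8) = (g + 2)*(g + 4)*(g - 2)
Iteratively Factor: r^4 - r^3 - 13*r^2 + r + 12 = (r + 1)*(r^3 - 2*r^2 - 11*r + 12) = (r - 1)*(r + 1)*(r^2 - r - 12) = (r - 4)*(r - 1)*(r + 1)*(r + 3)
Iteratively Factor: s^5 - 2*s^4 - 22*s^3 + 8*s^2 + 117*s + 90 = (s - 3)*(s^4 + s^3 - 19*s^2 - 49*s - 30) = (s - 3)*(s + 2)*(s^3 - s^2 - 17*s - 15) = (s - 3)*(s + 2)*(s + 3)*(s^2 - 4*s - 5) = (s - 3)*(s + 1)*(s + 2)*(s + 3)*(s - 5)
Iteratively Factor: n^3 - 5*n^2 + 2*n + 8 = (n - 2)*(n^2 - 3*n - 4) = (n - 4)*(n - 2)*(n + 1)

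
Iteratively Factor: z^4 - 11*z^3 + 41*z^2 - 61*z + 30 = (z - 5)*(z^3 - 6*z^2 + 11*z - 6) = (z - 5)*(z - 2)*(z^2 - 4*z + 3) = (z - 5)*(z - 2)*(z - 1)*(z - 3)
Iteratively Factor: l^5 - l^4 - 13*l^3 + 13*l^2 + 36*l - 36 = (l - 2)*(l^4 + l^3 - 11*l^2 - 9*l + 18) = (l - 2)*(l - 1)*(l^3 + 2*l^2 - 9*l - 18) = (l - 3)*(l - 2)*(l - 1)*(l^2 + 5*l + 6) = (l - 3)*(l - 2)*(l - 1)*(l + 2)*(l + 3)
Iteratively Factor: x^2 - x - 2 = (x + 1)*(x - 2)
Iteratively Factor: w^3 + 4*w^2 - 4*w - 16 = (w + 2)*(w^2 + 2*w - 8) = (w + 2)*(w + 4)*(w - 2)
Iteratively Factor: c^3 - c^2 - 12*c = (c)*(c^2 - c - 12) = c*(c - 4)*(c + 3)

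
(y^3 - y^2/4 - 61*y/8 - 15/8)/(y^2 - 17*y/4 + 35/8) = (8*y^3 - 2*y^2 - 61*y - 15)/(8*y^2 - 34*y + 35)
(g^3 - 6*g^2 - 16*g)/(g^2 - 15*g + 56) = g*(g + 2)/(g - 7)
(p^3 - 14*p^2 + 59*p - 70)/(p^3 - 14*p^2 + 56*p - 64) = (p^2 - 12*p + 35)/(p^2 - 12*p + 32)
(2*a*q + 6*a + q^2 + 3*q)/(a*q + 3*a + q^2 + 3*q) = (2*a + q)/(a + q)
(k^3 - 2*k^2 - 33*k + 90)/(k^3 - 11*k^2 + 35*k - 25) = (k^2 + 3*k - 18)/(k^2 - 6*k + 5)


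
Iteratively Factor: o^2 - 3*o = (o - 3)*(o)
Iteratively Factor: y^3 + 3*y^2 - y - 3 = (y + 3)*(y^2 - 1) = (y + 1)*(y + 3)*(y - 1)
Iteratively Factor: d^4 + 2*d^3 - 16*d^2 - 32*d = (d + 4)*(d^3 - 2*d^2 - 8*d) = (d - 4)*(d + 4)*(d^2 + 2*d) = d*(d - 4)*(d + 4)*(d + 2)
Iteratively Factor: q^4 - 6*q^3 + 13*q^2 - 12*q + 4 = (q - 1)*(q^3 - 5*q^2 + 8*q - 4) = (q - 1)^2*(q^2 - 4*q + 4) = (q - 2)*(q - 1)^2*(q - 2)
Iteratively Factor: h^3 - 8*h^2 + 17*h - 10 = (h - 1)*(h^2 - 7*h + 10) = (h - 5)*(h - 1)*(h - 2)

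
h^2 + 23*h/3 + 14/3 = (h + 2/3)*(h + 7)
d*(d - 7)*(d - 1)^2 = d^4 - 9*d^3 + 15*d^2 - 7*d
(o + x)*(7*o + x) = 7*o^2 + 8*o*x + x^2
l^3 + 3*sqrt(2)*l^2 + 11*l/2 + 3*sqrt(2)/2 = (l + sqrt(2)/2)*(l + sqrt(2))*(l + 3*sqrt(2)/2)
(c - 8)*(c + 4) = c^2 - 4*c - 32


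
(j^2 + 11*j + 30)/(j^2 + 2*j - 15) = (j + 6)/(j - 3)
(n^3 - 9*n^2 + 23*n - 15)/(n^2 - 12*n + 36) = (n^3 - 9*n^2 + 23*n - 15)/(n^2 - 12*n + 36)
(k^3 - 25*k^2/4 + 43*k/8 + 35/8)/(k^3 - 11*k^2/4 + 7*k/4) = (2*k^2 - 9*k - 5)/(2*k*(k - 1))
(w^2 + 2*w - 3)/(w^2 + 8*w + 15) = (w - 1)/(w + 5)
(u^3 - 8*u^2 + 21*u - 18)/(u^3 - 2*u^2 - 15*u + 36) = (u - 2)/(u + 4)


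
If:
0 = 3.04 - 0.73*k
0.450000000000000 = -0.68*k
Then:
No Solution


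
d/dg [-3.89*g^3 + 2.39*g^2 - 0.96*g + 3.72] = -11.67*g^2 + 4.78*g - 0.96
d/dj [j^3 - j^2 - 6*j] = 3*j^2 - 2*j - 6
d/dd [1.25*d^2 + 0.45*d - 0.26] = 2.5*d + 0.45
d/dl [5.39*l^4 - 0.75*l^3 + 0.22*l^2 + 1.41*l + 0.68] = 21.56*l^3 - 2.25*l^2 + 0.44*l + 1.41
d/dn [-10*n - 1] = -10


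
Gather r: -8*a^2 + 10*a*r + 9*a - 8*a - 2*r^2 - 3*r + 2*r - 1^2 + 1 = -8*a^2 + a - 2*r^2 + r*(10*a - 1)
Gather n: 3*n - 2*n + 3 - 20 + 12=n - 5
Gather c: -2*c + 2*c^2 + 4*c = 2*c^2 + 2*c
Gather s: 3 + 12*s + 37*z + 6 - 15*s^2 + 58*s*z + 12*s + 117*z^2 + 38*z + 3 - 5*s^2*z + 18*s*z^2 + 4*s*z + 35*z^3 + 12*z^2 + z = s^2*(-5*z - 15) + s*(18*z^2 + 62*z + 24) + 35*z^3 + 129*z^2 + 76*z + 12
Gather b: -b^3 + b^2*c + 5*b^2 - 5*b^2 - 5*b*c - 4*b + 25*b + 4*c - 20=-b^3 + b^2*c + b*(21 - 5*c) + 4*c - 20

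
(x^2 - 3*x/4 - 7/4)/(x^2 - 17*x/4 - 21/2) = (-4*x^2 + 3*x + 7)/(-4*x^2 + 17*x + 42)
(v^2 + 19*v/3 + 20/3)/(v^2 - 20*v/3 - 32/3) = (v + 5)/(v - 8)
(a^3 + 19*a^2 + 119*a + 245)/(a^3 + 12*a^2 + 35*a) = (a + 7)/a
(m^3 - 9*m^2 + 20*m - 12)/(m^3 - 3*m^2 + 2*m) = (m - 6)/m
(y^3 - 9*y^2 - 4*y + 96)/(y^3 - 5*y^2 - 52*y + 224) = (y + 3)/(y + 7)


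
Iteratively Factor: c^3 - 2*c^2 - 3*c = (c + 1)*(c^2 - 3*c) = c*(c + 1)*(c - 3)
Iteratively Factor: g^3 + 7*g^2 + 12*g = (g)*(g^2 + 7*g + 12) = g*(g + 4)*(g + 3)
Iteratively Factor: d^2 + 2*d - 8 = (d - 2)*(d + 4)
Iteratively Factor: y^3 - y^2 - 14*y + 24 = (y + 4)*(y^2 - 5*y + 6) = (y - 3)*(y + 4)*(y - 2)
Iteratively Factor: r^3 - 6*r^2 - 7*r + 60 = (r - 5)*(r^2 - r - 12) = (r - 5)*(r + 3)*(r - 4)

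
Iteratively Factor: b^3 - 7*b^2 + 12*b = (b - 3)*(b^2 - 4*b) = b*(b - 3)*(b - 4)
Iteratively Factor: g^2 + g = (g + 1)*(g)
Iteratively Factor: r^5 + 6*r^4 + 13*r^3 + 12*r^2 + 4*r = (r + 1)*(r^4 + 5*r^3 + 8*r^2 + 4*r) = (r + 1)*(r + 2)*(r^3 + 3*r^2 + 2*r) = (r + 1)^2*(r + 2)*(r^2 + 2*r) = r*(r + 1)^2*(r + 2)*(r + 2)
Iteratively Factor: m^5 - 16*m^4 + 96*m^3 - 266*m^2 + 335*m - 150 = (m - 2)*(m^4 - 14*m^3 + 68*m^2 - 130*m + 75) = (m - 5)*(m - 2)*(m^3 - 9*m^2 + 23*m - 15) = (m - 5)*(m - 2)*(m - 1)*(m^2 - 8*m + 15) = (m - 5)^2*(m - 2)*(m - 1)*(m - 3)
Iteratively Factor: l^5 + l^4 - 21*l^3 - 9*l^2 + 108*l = (l + 4)*(l^4 - 3*l^3 - 9*l^2 + 27*l) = (l - 3)*(l + 4)*(l^3 - 9*l) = (l - 3)^2*(l + 4)*(l^2 + 3*l) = (l - 3)^2*(l + 3)*(l + 4)*(l)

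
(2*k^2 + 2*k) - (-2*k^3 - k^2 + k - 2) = 2*k^3 + 3*k^2 + k + 2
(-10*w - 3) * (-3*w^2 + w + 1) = 30*w^3 - w^2 - 13*w - 3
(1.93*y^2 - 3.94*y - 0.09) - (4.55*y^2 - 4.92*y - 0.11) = -2.62*y^2 + 0.98*y + 0.02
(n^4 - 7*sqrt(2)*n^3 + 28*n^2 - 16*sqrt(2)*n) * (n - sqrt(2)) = n^5 - 8*sqrt(2)*n^4 + 42*n^3 - 44*sqrt(2)*n^2 + 32*n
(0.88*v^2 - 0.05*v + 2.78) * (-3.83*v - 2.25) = -3.3704*v^3 - 1.7885*v^2 - 10.5349*v - 6.255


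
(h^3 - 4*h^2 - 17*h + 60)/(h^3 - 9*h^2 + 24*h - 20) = (h^2 + h - 12)/(h^2 - 4*h + 4)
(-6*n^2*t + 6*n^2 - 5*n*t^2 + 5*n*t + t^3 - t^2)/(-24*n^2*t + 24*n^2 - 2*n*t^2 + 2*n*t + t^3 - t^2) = (n + t)/(4*n + t)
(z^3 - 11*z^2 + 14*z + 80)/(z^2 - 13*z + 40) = z + 2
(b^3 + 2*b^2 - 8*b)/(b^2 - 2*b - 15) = b*(-b^2 - 2*b + 8)/(-b^2 + 2*b + 15)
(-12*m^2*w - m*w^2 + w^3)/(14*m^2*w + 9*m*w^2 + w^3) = (-12*m^2 - m*w + w^2)/(14*m^2 + 9*m*w + w^2)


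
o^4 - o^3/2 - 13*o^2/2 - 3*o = o*(o - 3)*(o + 1/2)*(o + 2)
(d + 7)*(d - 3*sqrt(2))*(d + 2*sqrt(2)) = d^3 - sqrt(2)*d^2 + 7*d^2 - 12*d - 7*sqrt(2)*d - 84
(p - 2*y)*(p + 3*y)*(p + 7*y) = p^3 + 8*p^2*y + p*y^2 - 42*y^3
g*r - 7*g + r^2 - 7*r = (g + r)*(r - 7)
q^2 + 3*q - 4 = (q - 1)*(q + 4)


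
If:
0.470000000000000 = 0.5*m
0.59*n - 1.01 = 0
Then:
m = 0.94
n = 1.71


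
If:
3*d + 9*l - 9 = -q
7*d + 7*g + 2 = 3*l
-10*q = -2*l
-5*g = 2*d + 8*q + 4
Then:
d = 223/151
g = -234/151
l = 75/151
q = 15/151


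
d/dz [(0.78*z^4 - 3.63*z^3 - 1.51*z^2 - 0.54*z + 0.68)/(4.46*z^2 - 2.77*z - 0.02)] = (6.9576*z^5 - 22.6716*z^4 + 20.0478*z^3 + 6.8089*z^2 - 6.0052*z + 1.8944)/(19.8916*z^4 - 24.7084*z^3 + 7.4945*z^2 + 0.1108*z + 0.0004)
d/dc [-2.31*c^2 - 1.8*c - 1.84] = -4.62*c - 1.8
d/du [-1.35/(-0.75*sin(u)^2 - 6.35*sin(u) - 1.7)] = -(2.025*sin(u) + 8.5725)*cos(u)/(0.75*sin(u)^2 + 6.35*sin(u) + 1.7)^2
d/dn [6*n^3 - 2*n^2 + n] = 18*n^2 - 4*n + 1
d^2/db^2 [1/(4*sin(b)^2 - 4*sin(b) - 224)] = (4*sin(b)^4 - 3*sin(b)^3 + 219*sin(b)^2 - 50*sin(b) - 114)/(4*(sin(b) + cos(b)^2 + 55)^3)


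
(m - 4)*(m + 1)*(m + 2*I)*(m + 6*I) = m^4 - 3*m^3 + 8*I*m^3 - 16*m^2 - 24*I*m^2 + 36*m - 32*I*m + 48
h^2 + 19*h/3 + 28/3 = (h + 7/3)*(h + 4)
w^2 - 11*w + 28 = (w - 7)*(w - 4)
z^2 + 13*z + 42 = (z + 6)*(z + 7)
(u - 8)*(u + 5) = u^2 - 3*u - 40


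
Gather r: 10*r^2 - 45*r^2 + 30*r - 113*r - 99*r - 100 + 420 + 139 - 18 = -35*r^2 - 182*r + 441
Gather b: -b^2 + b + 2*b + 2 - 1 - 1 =-b^2 + 3*b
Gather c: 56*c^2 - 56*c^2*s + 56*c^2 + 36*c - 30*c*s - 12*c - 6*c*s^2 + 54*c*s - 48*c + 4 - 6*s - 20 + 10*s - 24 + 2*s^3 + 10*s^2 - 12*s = c^2*(112 - 56*s) + c*(-6*s^2 + 24*s - 24) + 2*s^3 + 10*s^2 - 8*s - 40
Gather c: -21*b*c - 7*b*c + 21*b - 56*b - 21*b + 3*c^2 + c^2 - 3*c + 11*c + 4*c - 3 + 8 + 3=-56*b + 4*c^2 + c*(12 - 28*b) + 8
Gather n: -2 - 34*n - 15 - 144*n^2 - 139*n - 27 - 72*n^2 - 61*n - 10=-216*n^2 - 234*n - 54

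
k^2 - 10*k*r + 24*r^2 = (k - 6*r)*(k - 4*r)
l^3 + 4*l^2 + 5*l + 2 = (l + 1)^2*(l + 2)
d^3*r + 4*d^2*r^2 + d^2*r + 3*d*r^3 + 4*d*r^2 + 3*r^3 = (d + r)*(d + 3*r)*(d*r + r)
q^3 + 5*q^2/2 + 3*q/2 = q*(q + 1)*(q + 3/2)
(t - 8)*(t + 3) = t^2 - 5*t - 24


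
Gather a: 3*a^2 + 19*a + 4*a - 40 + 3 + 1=3*a^2 + 23*a - 36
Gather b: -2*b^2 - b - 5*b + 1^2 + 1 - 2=-2*b^2 - 6*b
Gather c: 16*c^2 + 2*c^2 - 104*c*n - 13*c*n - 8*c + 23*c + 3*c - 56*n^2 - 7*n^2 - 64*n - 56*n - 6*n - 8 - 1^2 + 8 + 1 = 18*c^2 + c*(18 - 117*n) - 63*n^2 - 126*n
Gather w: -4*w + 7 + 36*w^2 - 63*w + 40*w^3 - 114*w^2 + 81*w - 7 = 40*w^3 - 78*w^2 + 14*w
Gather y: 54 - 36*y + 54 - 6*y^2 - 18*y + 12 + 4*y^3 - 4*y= 4*y^3 - 6*y^2 - 58*y + 120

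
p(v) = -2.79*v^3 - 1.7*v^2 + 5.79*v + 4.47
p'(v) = -8.37*v^2 - 3.4*v + 5.79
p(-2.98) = 45.95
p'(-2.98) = -58.41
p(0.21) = 5.59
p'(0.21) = 4.71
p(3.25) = -90.44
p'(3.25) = -93.67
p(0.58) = 6.71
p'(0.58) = 1.00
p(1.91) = -10.11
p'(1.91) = -31.24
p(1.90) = -9.80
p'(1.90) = -30.89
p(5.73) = -543.06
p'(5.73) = -288.50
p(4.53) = -263.54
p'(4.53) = -181.37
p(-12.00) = 4511.31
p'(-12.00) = -1158.69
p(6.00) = -624.63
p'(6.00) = -315.93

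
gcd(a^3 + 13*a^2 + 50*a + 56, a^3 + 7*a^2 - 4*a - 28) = a^2 + 9*a + 14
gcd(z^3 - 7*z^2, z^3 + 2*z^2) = z^2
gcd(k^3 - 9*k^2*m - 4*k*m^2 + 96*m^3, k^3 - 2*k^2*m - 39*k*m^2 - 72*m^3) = k^2 - 5*k*m - 24*m^2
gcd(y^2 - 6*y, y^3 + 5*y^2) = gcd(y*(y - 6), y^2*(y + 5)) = y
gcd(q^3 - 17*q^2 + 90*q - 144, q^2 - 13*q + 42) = q - 6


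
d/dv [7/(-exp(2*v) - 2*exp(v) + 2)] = 14*(exp(v) + 1)*exp(v)/(exp(2*v) + 2*exp(v) - 2)^2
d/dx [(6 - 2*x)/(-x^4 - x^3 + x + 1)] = 2*(x^4 + x^3 - x - (x - 3)*(4*x^3 + 3*x^2 - 1) - 1)/(x^4 + x^3 - x - 1)^2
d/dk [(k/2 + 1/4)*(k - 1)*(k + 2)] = 3*k^2/2 + 3*k/2 - 3/4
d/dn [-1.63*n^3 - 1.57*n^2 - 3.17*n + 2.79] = -4.89*n^2 - 3.14*n - 3.17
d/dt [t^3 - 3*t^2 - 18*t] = 3*t^2 - 6*t - 18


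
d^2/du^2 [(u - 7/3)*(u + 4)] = 2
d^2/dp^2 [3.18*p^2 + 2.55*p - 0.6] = 6.36000000000000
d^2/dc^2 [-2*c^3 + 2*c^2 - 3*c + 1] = 4 - 12*c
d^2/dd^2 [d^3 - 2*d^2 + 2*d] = 6*d - 4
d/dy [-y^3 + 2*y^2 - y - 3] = -3*y^2 + 4*y - 1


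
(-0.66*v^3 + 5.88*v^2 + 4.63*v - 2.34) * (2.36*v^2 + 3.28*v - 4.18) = -1.5576*v^5 + 11.712*v^4 + 32.972*v^3 - 14.9144*v^2 - 27.0286*v + 9.7812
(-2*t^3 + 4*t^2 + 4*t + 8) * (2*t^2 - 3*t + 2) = -4*t^5 + 14*t^4 - 8*t^3 + 12*t^2 - 16*t + 16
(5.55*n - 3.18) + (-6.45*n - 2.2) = -0.9*n - 5.38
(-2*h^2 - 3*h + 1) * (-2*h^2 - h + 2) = 4*h^4 + 8*h^3 - 3*h^2 - 7*h + 2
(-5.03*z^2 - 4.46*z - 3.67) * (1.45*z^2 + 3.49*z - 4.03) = -7.2935*z^4 - 24.0217*z^3 - 0.616*z^2 + 5.1655*z + 14.7901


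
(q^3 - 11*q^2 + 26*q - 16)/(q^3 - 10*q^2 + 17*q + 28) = (q^3 - 11*q^2 + 26*q - 16)/(q^3 - 10*q^2 + 17*q + 28)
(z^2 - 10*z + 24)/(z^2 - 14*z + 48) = (z - 4)/(z - 8)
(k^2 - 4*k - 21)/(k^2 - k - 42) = (k + 3)/(k + 6)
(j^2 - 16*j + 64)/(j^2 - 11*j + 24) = (j - 8)/(j - 3)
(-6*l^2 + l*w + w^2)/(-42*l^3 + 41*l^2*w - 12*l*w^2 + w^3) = (3*l + w)/(21*l^2 - 10*l*w + w^2)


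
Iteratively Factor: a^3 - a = (a)*(a^2 - 1) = a*(a + 1)*(a - 1)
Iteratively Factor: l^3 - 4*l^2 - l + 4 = (l - 4)*(l^2 - 1) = (l - 4)*(l + 1)*(l - 1)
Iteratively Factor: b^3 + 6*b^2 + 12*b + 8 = (b + 2)*(b^2 + 4*b + 4) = (b + 2)^2*(b + 2)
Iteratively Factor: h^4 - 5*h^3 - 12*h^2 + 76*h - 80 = (h - 5)*(h^3 - 12*h + 16) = (h - 5)*(h - 2)*(h^2 + 2*h - 8) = (h - 5)*(h - 2)^2*(h + 4)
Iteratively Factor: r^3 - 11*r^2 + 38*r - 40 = (r - 4)*(r^2 - 7*r + 10) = (r - 4)*(r - 2)*(r - 5)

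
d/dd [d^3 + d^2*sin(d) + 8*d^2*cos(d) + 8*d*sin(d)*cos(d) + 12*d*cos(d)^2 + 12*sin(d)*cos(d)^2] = -8*d^2*sin(d) + d^2*cos(d) + 3*d^2 + 2*d*sin(d) - 12*d*sin(2*d) + 16*d*cos(d) + 8*d*cos(2*d) + 4*sin(2*d) + 3*cos(d) + 6*cos(2*d) + 9*cos(3*d) + 6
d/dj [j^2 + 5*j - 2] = 2*j + 5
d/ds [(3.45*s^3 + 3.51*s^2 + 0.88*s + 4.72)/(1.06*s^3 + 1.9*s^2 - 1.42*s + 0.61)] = (2.8344*s^4 - 11.6636*s^3 - 15.3523*s^2 - 13.6538*s + 7.2392)/(1.1236*s^6 + 4.028*s^5 + 0.5996*s^4 - 4.1028*s^3 + 4.3344*s^2 - 1.7324*s + 0.3721)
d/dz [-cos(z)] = sin(z)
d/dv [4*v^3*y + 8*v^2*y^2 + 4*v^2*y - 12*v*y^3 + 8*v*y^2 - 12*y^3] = 4*y*(3*v^2 + 4*v*y + 2*v - 3*y^2 + 2*y)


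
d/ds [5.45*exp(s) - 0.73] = 5.45*exp(s)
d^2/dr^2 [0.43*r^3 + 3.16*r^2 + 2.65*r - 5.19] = 2.58*r + 6.32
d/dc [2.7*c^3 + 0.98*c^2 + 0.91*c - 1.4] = 8.1*c^2 + 1.96*c + 0.91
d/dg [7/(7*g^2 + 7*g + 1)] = 49*(-2*g - 1)/(7*g^2 + 7*g + 1)^2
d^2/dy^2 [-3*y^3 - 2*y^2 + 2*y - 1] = -18*y - 4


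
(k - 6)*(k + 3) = k^2 - 3*k - 18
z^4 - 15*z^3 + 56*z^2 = z^2*(z - 8)*(z - 7)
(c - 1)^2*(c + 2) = c^3 - 3*c + 2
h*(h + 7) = h^2 + 7*h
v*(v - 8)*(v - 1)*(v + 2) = v^4 - 7*v^3 - 10*v^2 + 16*v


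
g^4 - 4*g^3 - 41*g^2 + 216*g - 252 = (g - 6)*(g - 3)*(g - 2)*(g + 7)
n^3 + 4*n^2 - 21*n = n*(n - 3)*(n + 7)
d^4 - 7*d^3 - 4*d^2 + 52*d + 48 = (d - 6)*(d - 4)*(d + 1)*(d + 2)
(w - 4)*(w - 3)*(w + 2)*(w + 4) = w^4 - w^3 - 22*w^2 + 16*w + 96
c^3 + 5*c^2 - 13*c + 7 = (c - 1)^2*(c + 7)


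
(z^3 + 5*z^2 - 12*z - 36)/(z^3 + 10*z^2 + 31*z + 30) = (z^2 + 3*z - 18)/(z^2 + 8*z + 15)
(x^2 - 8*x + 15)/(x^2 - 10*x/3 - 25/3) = 3*(x - 3)/(3*x + 5)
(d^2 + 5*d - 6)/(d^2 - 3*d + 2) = (d + 6)/(d - 2)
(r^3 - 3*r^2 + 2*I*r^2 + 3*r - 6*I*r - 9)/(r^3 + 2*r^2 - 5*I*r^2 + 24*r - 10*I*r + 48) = (r^2 + r*(-3 - I) + 3*I)/(r^2 + r*(2 - 8*I) - 16*I)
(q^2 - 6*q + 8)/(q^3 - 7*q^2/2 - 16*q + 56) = 2*(q - 2)/(2*q^2 + q - 28)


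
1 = 1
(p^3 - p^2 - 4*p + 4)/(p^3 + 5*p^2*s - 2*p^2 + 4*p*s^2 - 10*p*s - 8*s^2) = (p^2 + p - 2)/(p^2 + 5*p*s + 4*s^2)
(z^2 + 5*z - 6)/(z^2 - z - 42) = (z - 1)/(z - 7)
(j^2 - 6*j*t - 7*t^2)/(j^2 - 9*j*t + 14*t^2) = (-j - t)/(-j + 2*t)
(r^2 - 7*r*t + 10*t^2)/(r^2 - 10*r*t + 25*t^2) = (r - 2*t)/(r - 5*t)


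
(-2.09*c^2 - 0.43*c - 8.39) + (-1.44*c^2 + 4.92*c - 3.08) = -3.53*c^2 + 4.49*c - 11.47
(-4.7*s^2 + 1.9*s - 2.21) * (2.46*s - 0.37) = -11.562*s^3 + 6.413*s^2 - 6.1396*s + 0.8177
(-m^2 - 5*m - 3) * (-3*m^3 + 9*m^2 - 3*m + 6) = 3*m^5 + 6*m^4 - 33*m^3 - 18*m^2 - 21*m - 18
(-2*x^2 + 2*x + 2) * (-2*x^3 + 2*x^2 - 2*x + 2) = 4*x^5 - 8*x^4 + 4*x^3 - 4*x^2 + 4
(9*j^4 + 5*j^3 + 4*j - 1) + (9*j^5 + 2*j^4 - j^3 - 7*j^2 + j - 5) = 9*j^5 + 11*j^4 + 4*j^3 - 7*j^2 + 5*j - 6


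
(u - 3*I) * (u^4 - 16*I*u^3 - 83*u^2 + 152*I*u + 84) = u^5 - 19*I*u^4 - 131*u^3 + 401*I*u^2 + 540*u - 252*I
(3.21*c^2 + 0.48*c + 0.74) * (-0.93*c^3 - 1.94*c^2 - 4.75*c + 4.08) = -2.9853*c^5 - 6.6738*c^4 - 16.8669*c^3 + 9.3812*c^2 - 1.5566*c + 3.0192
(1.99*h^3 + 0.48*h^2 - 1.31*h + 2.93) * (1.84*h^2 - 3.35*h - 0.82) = 3.6616*h^5 - 5.7833*h^4 - 5.6502*h^3 + 9.3861*h^2 - 8.7413*h - 2.4026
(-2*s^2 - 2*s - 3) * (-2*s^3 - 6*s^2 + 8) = 4*s^5 + 16*s^4 + 18*s^3 + 2*s^2 - 16*s - 24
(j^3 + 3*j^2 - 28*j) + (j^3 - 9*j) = 2*j^3 + 3*j^2 - 37*j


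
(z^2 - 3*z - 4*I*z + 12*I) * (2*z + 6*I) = 2*z^3 - 6*z^2 - 2*I*z^2 + 24*z + 6*I*z - 72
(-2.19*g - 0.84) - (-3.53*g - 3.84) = 1.34*g + 3.0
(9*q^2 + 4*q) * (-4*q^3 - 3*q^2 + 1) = -36*q^5 - 43*q^4 - 12*q^3 + 9*q^2 + 4*q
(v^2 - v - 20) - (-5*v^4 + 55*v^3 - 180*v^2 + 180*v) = 5*v^4 - 55*v^3 + 181*v^2 - 181*v - 20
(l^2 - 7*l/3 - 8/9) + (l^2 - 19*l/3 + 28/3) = 2*l^2 - 26*l/3 + 76/9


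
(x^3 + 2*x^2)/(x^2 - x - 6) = x^2/(x - 3)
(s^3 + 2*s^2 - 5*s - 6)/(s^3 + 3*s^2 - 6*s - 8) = (s + 3)/(s + 4)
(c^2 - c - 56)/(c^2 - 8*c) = (c + 7)/c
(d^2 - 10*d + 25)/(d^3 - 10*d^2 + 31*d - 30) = (d - 5)/(d^2 - 5*d + 6)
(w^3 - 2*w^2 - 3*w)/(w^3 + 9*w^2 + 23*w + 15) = w*(w - 3)/(w^2 + 8*w + 15)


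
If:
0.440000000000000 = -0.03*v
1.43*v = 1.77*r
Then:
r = -11.85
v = -14.67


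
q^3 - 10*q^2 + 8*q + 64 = (q - 8)*(q - 4)*(q + 2)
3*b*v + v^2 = v*(3*b + v)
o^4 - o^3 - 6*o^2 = o^2*(o - 3)*(o + 2)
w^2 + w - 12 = (w - 3)*(w + 4)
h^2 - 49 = (h - 7)*(h + 7)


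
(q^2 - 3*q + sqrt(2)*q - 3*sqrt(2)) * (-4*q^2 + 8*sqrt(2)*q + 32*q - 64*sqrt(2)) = -4*q^4 + 4*sqrt(2)*q^3 + 44*q^3 - 80*q^2 - 44*sqrt(2)*q^2 - 176*q + 96*sqrt(2)*q + 384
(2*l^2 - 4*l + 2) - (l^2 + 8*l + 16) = l^2 - 12*l - 14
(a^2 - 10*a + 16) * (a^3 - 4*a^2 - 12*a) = a^5 - 14*a^4 + 44*a^3 + 56*a^2 - 192*a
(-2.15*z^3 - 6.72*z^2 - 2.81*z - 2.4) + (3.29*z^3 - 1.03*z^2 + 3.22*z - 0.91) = 1.14*z^3 - 7.75*z^2 + 0.41*z - 3.31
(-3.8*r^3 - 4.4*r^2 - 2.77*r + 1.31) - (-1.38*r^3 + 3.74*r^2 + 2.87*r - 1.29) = -2.42*r^3 - 8.14*r^2 - 5.64*r + 2.6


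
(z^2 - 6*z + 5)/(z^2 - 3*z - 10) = (z - 1)/(z + 2)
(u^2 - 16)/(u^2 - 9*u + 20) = (u + 4)/(u - 5)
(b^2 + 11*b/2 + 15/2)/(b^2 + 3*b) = (b + 5/2)/b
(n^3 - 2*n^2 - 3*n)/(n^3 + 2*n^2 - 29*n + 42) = n*(n + 1)/(n^2 + 5*n - 14)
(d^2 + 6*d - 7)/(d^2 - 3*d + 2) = (d + 7)/(d - 2)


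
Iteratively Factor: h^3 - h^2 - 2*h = (h - 2)*(h^2 + h) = (h - 2)*(h + 1)*(h)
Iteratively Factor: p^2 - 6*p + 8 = (p - 2)*(p - 4)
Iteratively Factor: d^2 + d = (d + 1)*(d)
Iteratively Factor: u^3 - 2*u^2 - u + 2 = (u - 2)*(u^2 - 1) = (u - 2)*(u - 1)*(u + 1)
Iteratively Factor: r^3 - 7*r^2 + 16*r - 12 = (r - 3)*(r^2 - 4*r + 4) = (r - 3)*(r - 2)*(r - 2)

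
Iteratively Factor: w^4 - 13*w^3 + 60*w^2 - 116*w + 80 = (w - 2)*(w^3 - 11*w^2 + 38*w - 40) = (w - 5)*(w - 2)*(w^2 - 6*w + 8) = (w - 5)*(w - 2)^2*(w - 4)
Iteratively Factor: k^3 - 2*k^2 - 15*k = (k)*(k^2 - 2*k - 15) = k*(k + 3)*(k - 5)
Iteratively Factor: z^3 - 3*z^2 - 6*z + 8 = (z + 2)*(z^2 - 5*z + 4) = (z - 4)*(z + 2)*(z - 1)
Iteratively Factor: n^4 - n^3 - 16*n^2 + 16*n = (n)*(n^3 - n^2 - 16*n + 16) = n*(n - 1)*(n^2 - 16) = n*(n - 1)*(n + 4)*(n - 4)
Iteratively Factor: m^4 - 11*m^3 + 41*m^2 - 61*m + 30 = (m - 5)*(m^3 - 6*m^2 + 11*m - 6) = (m - 5)*(m - 2)*(m^2 - 4*m + 3) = (m - 5)*(m - 2)*(m - 1)*(m - 3)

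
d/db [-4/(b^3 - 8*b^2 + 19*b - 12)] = 4*(3*b^2 - 16*b + 19)/(b^3 - 8*b^2 + 19*b - 12)^2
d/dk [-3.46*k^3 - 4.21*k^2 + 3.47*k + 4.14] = -10.38*k^2 - 8.42*k + 3.47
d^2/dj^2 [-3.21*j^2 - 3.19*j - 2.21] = -6.42000000000000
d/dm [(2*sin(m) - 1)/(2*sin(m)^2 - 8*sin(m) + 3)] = 2*(2*sin(m) + cos(2*m) - 2)*cos(m)/(-8*sin(m) - cos(2*m) + 4)^2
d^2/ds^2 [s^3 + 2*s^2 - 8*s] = 6*s + 4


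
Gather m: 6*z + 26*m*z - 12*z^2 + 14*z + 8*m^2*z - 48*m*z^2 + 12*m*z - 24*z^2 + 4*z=8*m^2*z + m*(-48*z^2 + 38*z) - 36*z^2 + 24*z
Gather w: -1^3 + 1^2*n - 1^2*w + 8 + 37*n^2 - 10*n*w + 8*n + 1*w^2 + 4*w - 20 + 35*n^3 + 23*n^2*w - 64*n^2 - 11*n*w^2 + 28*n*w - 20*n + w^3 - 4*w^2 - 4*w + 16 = 35*n^3 - 27*n^2 - 11*n + w^3 + w^2*(-11*n - 3) + w*(23*n^2 + 18*n - 1) + 3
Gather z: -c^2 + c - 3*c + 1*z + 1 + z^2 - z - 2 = -c^2 - 2*c + z^2 - 1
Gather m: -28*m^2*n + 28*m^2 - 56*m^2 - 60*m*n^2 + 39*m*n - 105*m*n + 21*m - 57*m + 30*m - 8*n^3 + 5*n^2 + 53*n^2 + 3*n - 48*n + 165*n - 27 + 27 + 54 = m^2*(-28*n - 28) + m*(-60*n^2 - 66*n - 6) - 8*n^3 + 58*n^2 + 120*n + 54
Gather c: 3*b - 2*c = 3*b - 2*c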